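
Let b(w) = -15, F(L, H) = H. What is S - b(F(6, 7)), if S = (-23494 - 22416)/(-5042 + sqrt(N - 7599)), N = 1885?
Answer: 306445195/12713739 + 22955*I*sqrt(5714)/12713739 ≈ 24.103 + 0.13648*I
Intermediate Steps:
S = -45910/(-5042 + I*sqrt(5714)) (S = (-23494 - 22416)/(-5042 + sqrt(1885 - 7599)) = -45910/(-5042 + sqrt(-5714)) = -45910/(-5042 + I*sqrt(5714)) ≈ 9.1035 + 0.13648*I)
S - b(F(6, 7)) = (115739110/12713739 + 22955*I*sqrt(5714)/12713739) - 1*(-15) = (115739110/12713739 + 22955*I*sqrt(5714)/12713739) + 15 = 306445195/12713739 + 22955*I*sqrt(5714)/12713739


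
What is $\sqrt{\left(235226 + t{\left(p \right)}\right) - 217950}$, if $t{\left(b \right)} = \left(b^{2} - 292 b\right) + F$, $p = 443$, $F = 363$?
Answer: $2 \sqrt{21133} \approx 290.74$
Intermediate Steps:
$t{\left(b \right)} = 363 + b^{2} - 292 b$ ($t{\left(b \right)} = \left(b^{2} - 292 b\right) + 363 = 363 + b^{2} - 292 b$)
$\sqrt{\left(235226 + t{\left(p \right)}\right) - 217950} = \sqrt{\left(235226 + \left(363 + 443^{2} - 129356\right)\right) - 217950} = \sqrt{\left(235226 + \left(363 + 196249 - 129356\right)\right) - 217950} = \sqrt{\left(235226 + 67256\right) - 217950} = \sqrt{302482 - 217950} = \sqrt{84532} = 2 \sqrt{21133}$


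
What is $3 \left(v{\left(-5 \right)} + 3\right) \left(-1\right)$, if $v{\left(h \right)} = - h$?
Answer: $-24$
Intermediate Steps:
$3 \left(v{\left(-5 \right)} + 3\right) \left(-1\right) = 3 \left(\left(-1\right) \left(-5\right) + 3\right) \left(-1\right) = 3 \left(5 + 3\right) \left(-1\right) = 3 \cdot 8 \left(-1\right) = 24 \left(-1\right) = -24$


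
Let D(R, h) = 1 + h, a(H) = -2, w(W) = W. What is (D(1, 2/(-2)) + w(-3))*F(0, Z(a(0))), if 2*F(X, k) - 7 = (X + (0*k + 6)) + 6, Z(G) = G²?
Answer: -57/2 ≈ -28.500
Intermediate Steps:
F(X, k) = 19/2 + X/2 (F(X, k) = 7/2 + ((X + (0*k + 6)) + 6)/2 = 7/2 + ((X + (0 + 6)) + 6)/2 = 7/2 + ((X + 6) + 6)/2 = 7/2 + ((6 + X) + 6)/2 = 7/2 + (12 + X)/2 = 7/2 + (6 + X/2) = 19/2 + X/2)
(D(1, 2/(-2)) + w(-3))*F(0, Z(a(0))) = ((1 + 2/(-2)) - 3)*(19/2 + (½)*0) = ((1 + 2*(-½)) - 3)*(19/2 + 0) = ((1 - 1) - 3)*(19/2) = (0 - 3)*(19/2) = -3*19/2 = -57/2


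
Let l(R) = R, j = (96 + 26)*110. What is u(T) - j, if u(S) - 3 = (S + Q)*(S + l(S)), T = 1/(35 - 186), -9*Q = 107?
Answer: -2753256821/205209 ≈ -13417.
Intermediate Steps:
Q = -107/9 (Q = -⅑*107 = -107/9 ≈ -11.889)
j = 13420 (j = 122*110 = 13420)
T = -1/151 (T = 1/(-151) = -1/151 ≈ -0.0066225)
u(S) = 3 + 2*S*(-107/9 + S) (u(S) = 3 + (S - 107/9)*(S + S) = 3 + (-107/9 + S)*(2*S) = 3 + 2*S*(-107/9 + S))
u(T) - j = (3 + 2*(-1/151)² - 214/9*(-1/151)) - 1*13420 = (3 + 2*(1/22801) + 214/1359) - 13420 = (3 + 2/22801 + 214/1359) - 13420 = 647959/205209 - 13420 = -2753256821/205209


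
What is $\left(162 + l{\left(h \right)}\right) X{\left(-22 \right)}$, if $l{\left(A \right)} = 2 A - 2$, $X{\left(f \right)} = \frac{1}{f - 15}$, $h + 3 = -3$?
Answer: $-4$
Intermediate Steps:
$h = -6$ ($h = -3 - 3 = -6$)
$X{\left(f \right)} = \frac{1}{-15 + f}$
$l{\left(A \right)} = -2 + 2 A$
$\left(162 + l{\left(h \right)}\right) X{\left(-22 \right)} = \frac{162 + \left(-2 + 2 \left(-6\right)\right)}{-15 - 22} = \frac{162 - 14}{-37} = \left(162 - 14\right) \left(- \frac{1}{37}\right) = 148 \left(- \frac{1}{37}\right) = -4$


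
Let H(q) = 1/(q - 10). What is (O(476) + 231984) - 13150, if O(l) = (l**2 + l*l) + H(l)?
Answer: 313145477/466 ≈ 6.7199e+5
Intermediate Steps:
H(q) = 1/(-10 + q)
O(l) = 1/(-10 + l) + 2*l**2 (O(l) = (l**2 + l*l) + 1/(-10 + l) = (l**2 + l**2) + 1/(-10 + l) = 2*l**2 + 1/(-10 + l) = 1/(-10 + l) + 2*l**2)
(O(476) + 231984) - 13150 = ((1 + 2*476**2*(-10 + 476))/(-10 + 476) + 231984) - 13150 = ((1 + 2*226576*466)/466 + 231984) - 13150 = ((1 + 211168832)/466 + 231984) - 13150 = ((1/466)*211168833 + 231984) - 13150 = (211168833/466 + 231984) - 13150 = 319273377/466 - 13150 = 313145477/466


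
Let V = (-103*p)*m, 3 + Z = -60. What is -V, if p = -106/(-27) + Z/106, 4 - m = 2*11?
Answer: -982105/159 ≈ -6176.8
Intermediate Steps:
Z = -63 (Z = -3 - 60 = -63)
m = -18 (m = 4 - 2*11 = 4 - 1*22 = 4 - 22 = -18)
p = 9535/2862 (p = -106/(-27) - 63/106 = -106*(-1/27) - 63*1/106 = 106/27 - 63/106 = 9535/2862 ≈ 3.3316)
V = 982105/159 (V = -103*9535/2862*(-18) = -982105/2862*(-18) = 982105/159 ≈ 6176.8)
-V = -1*982105/159 = -982105/159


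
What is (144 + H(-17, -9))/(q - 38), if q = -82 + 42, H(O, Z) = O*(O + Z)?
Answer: -293/39 ≈ -7.5128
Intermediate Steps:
q = -40
(144 + H(-17, -9))/(q - 38) = (144 - 17*(-17 - 9))/(-40 - 38) = (144 - 17*(-26))/(-78) = (144 + 442)*(-1/78) = 586*(-1/78) = -293/39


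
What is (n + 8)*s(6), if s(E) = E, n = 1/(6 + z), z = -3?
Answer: 50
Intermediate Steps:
n = ⅓ (n = 1/(6 - 3) = 1/3 = ⅓ ≈ 0.33333)
(n + 8)*s(6) = (⅓ + 8)*6 = (25/3)*6 = 50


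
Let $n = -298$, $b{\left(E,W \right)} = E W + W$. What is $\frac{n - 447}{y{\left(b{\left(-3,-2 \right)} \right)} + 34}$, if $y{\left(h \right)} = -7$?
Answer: $- \frac{745}{27} \approx -27.593$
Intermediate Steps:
$b{\left(E,W \right)} = W + E W$
$\frac{n - 447}{y{\left(b{\left(-3,-2 \right)} \right)} + 34} = \frac{-298 - 447}{-7 + 34} = - \frac{745}{27}$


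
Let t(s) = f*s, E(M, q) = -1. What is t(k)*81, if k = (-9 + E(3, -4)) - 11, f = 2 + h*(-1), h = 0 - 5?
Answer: -11907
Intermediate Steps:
h = -5
f = 7 (f = 2 - 5*(-1) = 2 + 5 = 7)
k = -21 (k = (-9 - 1) - 11 = -10 - 11 = -21)
t(s) = 7*s
t(k)*81 = (7*(-21))*81 = -147*81 = -11907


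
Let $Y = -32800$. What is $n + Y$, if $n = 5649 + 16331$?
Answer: $-10820$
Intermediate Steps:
$n = 21980$
$n + Y = 21980 - 32800 = -10820$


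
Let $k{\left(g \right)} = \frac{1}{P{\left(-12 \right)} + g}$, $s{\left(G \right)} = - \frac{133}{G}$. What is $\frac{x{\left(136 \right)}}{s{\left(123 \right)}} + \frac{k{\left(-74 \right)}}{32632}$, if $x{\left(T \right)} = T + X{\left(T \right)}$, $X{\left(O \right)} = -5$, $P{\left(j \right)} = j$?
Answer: $- \frac{45218749909}{373244816} \approx -121.15$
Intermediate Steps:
$k{\left(g \right)} = \frac{1}{-12 + g}$
$x{\left(T \right)} = -5 + T$ ($x{\left(T \right)} = T - 5 = -5 + T$)
$\frac{x{\left(136 \right)}}{s{\left(123 \right)}} + \frac{k{\left(-74 \right)}}{32632} = \frac{-5 + 136}{\left(-133\right) \frac{1}{123}} + \frac{1}{\left(-12 - 74\right) 32632} = \frac{131}{\left(-133\right) \frac{1}{123}} + \frac{1}{-86} \cdot \frac{1}{32632} = \frac{131}{- \frac{133}{123}} - \frac{1}{2806352} = 131 \left(- \frac{123}{133}\right) - \frac{1}{2806352} = - \frac{16113}{133} - \frac{1}{2806352} = - \frac{45218749909}{373244816}$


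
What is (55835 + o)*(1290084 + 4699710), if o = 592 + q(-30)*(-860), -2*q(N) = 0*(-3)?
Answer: 337986106038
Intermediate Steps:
q(N) = 0 (q(N) = -0*(-3) = -1/2*0 = 0)
o = 592 (o = 592 + 0*(-860) = 592 + 0 = 592)
(55835 + o)*(1290084 + 4699710) = (55835 + 592)*(1290084 + 4699710) = 56427*5989794 = 337986106038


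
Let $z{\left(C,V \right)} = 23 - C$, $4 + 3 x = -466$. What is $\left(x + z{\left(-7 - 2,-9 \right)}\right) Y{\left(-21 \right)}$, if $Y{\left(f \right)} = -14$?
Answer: $\frac{5236}{3} \approx 1745.3$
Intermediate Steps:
$x = - \frac{470}{3}$ ($x = - \frac{4}{3} + \frac{1}{3} \left(-466\right) = - \frac{4}{3} - \frac{466}{3} = - \frac{470}{3} \approx -156.67$)
$\left(x + z{\left(-7 - 2,-9 \right)}\right) Y{\left(-21 \right)} = \left(- \frac{470}{3} + \left(23 - \left(-7 - 2\right)\right)\right) \left(-14\right) = \left(- \frac{470}{3} + \left(23 - -9\right)\right) \left(-14\right) = \left(- \frac{470}{3} + \left(23 + 9\right)\right) \left(-14\right) = \left(- \frac{470}{3} + 32\right) \left(-14\right) = \left(- \frac{374}{3}\right) \left(-14\right) = \frac{5236}{3}$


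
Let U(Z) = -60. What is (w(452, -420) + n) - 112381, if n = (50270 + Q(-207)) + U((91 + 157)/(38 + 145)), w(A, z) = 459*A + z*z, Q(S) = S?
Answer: 321490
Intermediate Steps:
w(A, z) = z² + 459*A (w(A, z) = 459*A + z² = z² + 459*A)
n = 50003 (n = (50270 - 207) - 60 = 50063 - 60 = 50003)
(w(452, -420) + n) - 112381 = (((-420)² + 459*452) + 50003) - 112381 = ((176400 + 207468) + 50003) - 112381 = (383868 + 50003) - 112381 = 433871 - 112381 = 321490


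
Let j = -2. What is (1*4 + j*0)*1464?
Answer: 5856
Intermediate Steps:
(1*4 + j*0)*1464 = (1*4 - 2*0)*1464 = (4 + 0)*1464 = 4*1464 = 5856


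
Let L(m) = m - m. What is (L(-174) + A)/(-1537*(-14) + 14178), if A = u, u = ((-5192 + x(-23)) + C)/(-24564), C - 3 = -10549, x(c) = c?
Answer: 15761/876836544 ≈ 1.7975e-5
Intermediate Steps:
L(m) = 0
C = -10546 (C = 3 - 10549 = -10546)
u = 15761/24564 (u = ((-5192 - 23) - 10546)/(-24564) = (-5215 - 10546)*(-1/24564) = -15761*(-1/24564) = 15761/24564 ≈ 0.64163)
A = 15761/24564 ≈ 0.64163
(L(-174) + A)/(-1537*(-14) + 14178) = (0 + 15761/24564)/(-1537*(-14) + 14178) = 15761/(24564*(21518 + 14178)) = (15761/24564)/35696 = (15761/24564)*(1/35696) = 15761/876836544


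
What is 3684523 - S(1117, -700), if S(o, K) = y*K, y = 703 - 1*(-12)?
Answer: 4185023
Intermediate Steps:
y = 715 (y = 703 + 12 = 715)
S(o, K) = 715*K
3684523 - S(1117, -700) = 3684523 - 715*(-700) = 3684523 - 1*(-500500) = 3684523 + 500500 = 4185023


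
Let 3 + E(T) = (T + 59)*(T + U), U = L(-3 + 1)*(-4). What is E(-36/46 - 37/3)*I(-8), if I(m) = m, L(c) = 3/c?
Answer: 12550312/4761 ≈ 2636.1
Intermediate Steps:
U = 6 (U = (3/(-3 + 1))*(-4) = (3/(-2))*(-4) = (3*(-1/2))*(-4) = -3/2*(-4) = 6)
E(T) = -3 + (6 + T)*(59 + T) (E(T) = -3 + (T + 59)*(T + 6) = -3 + (59 + T)*(6 + T) = -3 + (6 + T)*(59 + T))
E(-36/46 - 37/3)*I(-8) = (351 + (-36/46 - 37/3)**2 + 65*(-36/46 - 37/3))*(-8) = (351 + (-36*1/46 - 37*1/3)**2 + 65*(-36*1/46 - 37*1/3))*(-8) = (351 + (-18/23 - 37/3)**2 + 65*(-18/23 - 37/3))*(-8) = (351 + (-905/69)**2 + 65*(-905/69))*(-8) = (351 + 819025/4761 - 58825/69)*(-8) = -1568789/4761*(-8) = 12550312/4761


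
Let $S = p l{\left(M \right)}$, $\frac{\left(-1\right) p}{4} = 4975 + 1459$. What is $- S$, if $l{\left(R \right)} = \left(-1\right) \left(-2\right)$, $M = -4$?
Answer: $51472$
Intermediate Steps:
$p = -25736$ ($p = - 4 \left(4975 + 1459\right) = \left(-4\right) 6434 = -25736$)
$l{\left(R \right)} = 2$
$S = -51472$ ($S = \left(-25736\right) 2 = -51472$)
$- S = \left(-1\right) \left(-51472\right) = 51472$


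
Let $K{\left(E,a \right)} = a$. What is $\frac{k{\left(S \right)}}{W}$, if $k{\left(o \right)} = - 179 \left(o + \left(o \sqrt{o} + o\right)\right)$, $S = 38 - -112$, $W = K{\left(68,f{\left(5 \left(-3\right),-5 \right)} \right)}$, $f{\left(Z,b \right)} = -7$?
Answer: $\frac{53700}{7} + \frac{134250 \sqrt{6}}{7} \approx 54649.0$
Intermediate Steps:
$W = -7$
$S = 150$ ($S = 38 + 112 = 150$)
$k{\left(o \right)} = - 358 o - 179 o^{\frac{3}{2}}$ ($k{\left(o \right)} = - 179 \left(o + \left(o^{\frac{3}{2}} + o\right)\right) = - 179 \left(o + \left(o + o^{\frac{3}{2}}\right)\right) = - 179 \left(o^{\frac{3}{2}} + 2 o\right) = - 358 o - 179 o^{\frac{3}{2}}$)
$\frac{k{\left(S \right)}}{W} = \frac{\left(-358\right) 150 - 179 \cdot 150^{\frac{3}{2}}}{-7} = \left(-53700 - 179 \cdot 750 \sqrt{6}\right) \left(- \frac{1}{7}\right) = \left(-53700 - 134250 \sqrt{6}\right) \left(- \frac{1}{7}\right) = \frac{53700}{7} + \frac{134250 \sqrt{6}}{7}$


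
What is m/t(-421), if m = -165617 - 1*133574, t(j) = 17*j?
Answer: 299191/7157 ≈ 41.804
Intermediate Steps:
m = -299191 (m = -165617 - 133574 = -299191)
m/t(-421) = -299191/(17*(-421)) = -299191/(-7157) = -299191*(-1/7157) = 299191/7157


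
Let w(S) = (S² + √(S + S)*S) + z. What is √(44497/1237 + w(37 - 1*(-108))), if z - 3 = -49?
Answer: √(32156458240 + 221874505*√290)/1237 ≈ 153.25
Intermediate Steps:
z = -46 (z = 3 - 49 = -46)
w(S) = -46 + S² + √2*S^(3/2) (w(S) = (S² + √(S + S)*S) - 46 = (S² + √(2*S)*S) - 46 = (S² + (√2*√S)*S) - 46 = (S² + √2*S^(3/2)) - 46 = -46 + S² + √2*S^(3/2))
√(44497/1237 + w(37 - 1*(-108))) = √(44497/1237 + (-46 + (37 - 1*(-108))² + √2*(37 - 1*(-108))^(3/2))) = √(44497*(1/1237) + (-46 + (37 + 108)² + √2*(37 + 108)^(3/2))) = √(44497/1237 + (-46 + 145² + √2*145^(3/2))) = √(44497/1237 + (-46 + 21025 + √2*(145*√145))) = √(44497/1237 + (-46 + 21025 + 145*√290)) = √(44497/1237 + (20979 + 145*√290)) = √(25995520/1237 + 145*√290)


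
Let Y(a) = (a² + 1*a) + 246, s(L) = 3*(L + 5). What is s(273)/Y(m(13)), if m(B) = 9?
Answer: 139/56 ≈ 2.4821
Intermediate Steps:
s(L) = 15 + 3*L (s(L) = 3*(5 + L) = 15 + 3*L)
Y(a) = 246 + a + a² (Y(a) = (a² + a) + 246 = (a + a²) + 246 = 246 + a + a²)
s(273)/Y(m(13)) = (15 + 3*273)/(246 + 9 + 9²) = (15 + 819)/(246 + 9 + 81) = 834/336 = 834*(1/336) = 139/56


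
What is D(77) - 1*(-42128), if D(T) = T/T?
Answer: 42129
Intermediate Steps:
D(T) = 1
D(77) - 1*(-42128) = 1 - 1*(-42128) = 1 + 42128 = 42129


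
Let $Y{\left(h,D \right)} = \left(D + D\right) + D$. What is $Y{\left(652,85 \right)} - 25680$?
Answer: $-25425$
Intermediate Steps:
$Y{\left(h,D \right)} = 3 D$ ($Y{\left(h,D \right)} = 2 D + D = 3 D$)
$Y{\left(652,85 \right)} - 25680 = 3 \cdot 85 - 25680 = 255 - 25680 = -25425$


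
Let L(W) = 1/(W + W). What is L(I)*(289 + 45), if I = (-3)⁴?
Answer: 167/81 ≈ 2.0617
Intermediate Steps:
I = 81
L(W) = 1/(2*W)
L(I)*(289 + 45) = ((½)/81)*(289 + 45) = ((½)*(1/81))*334 = (1/162)*334 = 167/81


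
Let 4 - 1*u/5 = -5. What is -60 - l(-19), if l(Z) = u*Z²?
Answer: -16305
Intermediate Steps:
u = 45 (u = 20 - 5*(-5) = 20 + 25 = 45)
l(Z) = 45*Z²
-60 - l(-19) = -60 - 45*(-19)² = -60 - 45*361 = -60 - 1*16245 = -60 - 16245 = -16305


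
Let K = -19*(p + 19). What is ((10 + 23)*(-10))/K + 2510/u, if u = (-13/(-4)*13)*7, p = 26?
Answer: 598306/67431 ≈ 8.8729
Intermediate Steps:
K = -855 (K = -19*(26 + 19) = -19*45 = -855)
u = 1183/4 (u = (-13*(-1/4)*13)*7 = ((13/4)*13)*7 = (169/4)*7 = 1183/4 ≈ 295.75)
((10 + 23)*(-10))/K + 2510/u = ((10 + 23)*(-10))/(-855) + 2510/(1183/4) = (33*(-10))*(-1/855) + 2510*(4/1183) = -330*(-1/855) + 10040/1183 = 22/57 + 10040/1183 = 598306/67431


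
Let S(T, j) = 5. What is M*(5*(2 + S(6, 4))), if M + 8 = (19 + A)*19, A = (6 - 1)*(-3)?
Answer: 2380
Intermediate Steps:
A = -15 (A = 5*(-3) = -15)
M = 68 (M = -8 + (19 - 15)*19 = -8 + 4*19 = -8 + 76 = 68)
M*(5*(2 + S(6, 4))) = 68*(5*(2 + 5)) = 68*(5*7) = 68*35 = 2380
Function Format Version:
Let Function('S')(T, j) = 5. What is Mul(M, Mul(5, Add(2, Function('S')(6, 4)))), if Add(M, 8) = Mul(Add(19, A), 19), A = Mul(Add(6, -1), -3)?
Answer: 2380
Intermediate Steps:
A = -15 (A = Mul(5, -3) = -15)
M = 68 (M = Add(-8, Mul(Add(19, -15), 19)) = Add(-8, Mul(4, 19)) = Add(-8, 76) = 68)
Mul(M, Mul(5, Add(2, Function('S')(6, 4)))) = Mul(68, Mul(5, Add(2, 5))) = Mul(68, Mul(5, 7)) = Mul(68, 35) = 2380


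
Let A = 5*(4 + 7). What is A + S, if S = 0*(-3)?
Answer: 55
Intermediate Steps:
S = 0
A = 55 (A = 5*11 = 55)
A + S = 55 + 0 = 55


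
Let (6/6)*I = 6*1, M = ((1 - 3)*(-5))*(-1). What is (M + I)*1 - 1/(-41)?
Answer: -163/41 ≈ -3.9756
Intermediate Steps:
M = -10 (M = -2*(-5)*(-1) = 10*(-1) = -10)
I = 6 (I = 6*1 = 6)
(M + I)*1 - 1/(-41) = (-10 + 6)*1 - 1/(-41) = -4*1 - 1*(-1/41) = -4 + 1/41 = -163/41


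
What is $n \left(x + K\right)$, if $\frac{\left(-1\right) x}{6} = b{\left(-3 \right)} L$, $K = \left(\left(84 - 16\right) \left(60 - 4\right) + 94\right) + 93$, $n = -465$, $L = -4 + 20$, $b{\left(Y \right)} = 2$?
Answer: $-1768395$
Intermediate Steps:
$L = 16$
$K = 3995$ ($K = \left(68 \cdot 56 + 94\right) + 93 = \left(3808 + 94\right) + 93 = 3902 + 93 = 3995$)
$x = -192$ ($x = - 6 \cdot 2 \cdot 16 = \left(-6\right) 32 = -192$)
$n \left(x + K\right) = - 465 \left(-192 + 3995\right) = \left(-465\right) 3803 = -1768395$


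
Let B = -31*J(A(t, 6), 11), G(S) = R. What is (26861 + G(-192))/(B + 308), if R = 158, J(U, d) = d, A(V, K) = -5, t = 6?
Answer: -27019/33 ≈ -818.76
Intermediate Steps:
G(S) = 158
B = -341 (B = -31*11 = -341)
(26861 + G(-192))/(B + 308) = (26861 + 158)/(-341 + 308) = 27019/(-33) = 27019*(-1/33) = -27019/33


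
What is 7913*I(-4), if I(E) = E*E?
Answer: 126608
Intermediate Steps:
I(E) = E²
7913*I(-4) = 7913*(-4)² = 7913*16 = 126608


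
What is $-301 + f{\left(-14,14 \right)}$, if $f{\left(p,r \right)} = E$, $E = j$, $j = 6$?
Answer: $-295$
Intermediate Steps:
$E = 6$
$f{\left(p,r \right)} = 6$
$-301 + f{\left(-14,14 \right)} = -301 + 6 = -295$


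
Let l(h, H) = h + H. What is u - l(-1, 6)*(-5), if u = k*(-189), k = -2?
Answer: 403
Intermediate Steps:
l(h, H) = H + h
u = 378 (u = -2*(-189) = 378)
u - l(-1, 6)*(-5) = 378 - (6 - 1)*(-5) = 378 - 5*(-5) = 378 - 1*(-25) = 378 + 25 = 403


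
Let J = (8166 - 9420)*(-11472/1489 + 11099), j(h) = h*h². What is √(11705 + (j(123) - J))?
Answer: √34988511895646/1489 ≈ 3972.5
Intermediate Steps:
j(h) = h³
J = -20709733506/1489 (J = -1254*(-11472*1/1489 + 11099) = -1254*(-11472/1489 + 11099) = -1254*16514939/1489 = -20709733506/1489 ≈ -1.3908e+7)
√(11705 + (j(123) - J)) = √(11705 + (123³ - 1*(-20709733506/1489))) = √(11705 + (1860867 + 20709733506/1489)) = √(11705 + 23480564469/1489) = √(23497993214/1489) = √34988511895646/1489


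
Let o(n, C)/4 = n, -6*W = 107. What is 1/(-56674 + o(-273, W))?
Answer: -1/57766 ≈ -1.7311e-5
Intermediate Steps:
W = -107/6 (W = -1/6*107 = -107/6 ≈ -17.833)
o(n, C) = 4*n
1/(-56674 + o(-273, W)) = 1/(-56674 + 4*(-273)) = 1/(-56674 - 1092) = 1/(-57766) = -1/57766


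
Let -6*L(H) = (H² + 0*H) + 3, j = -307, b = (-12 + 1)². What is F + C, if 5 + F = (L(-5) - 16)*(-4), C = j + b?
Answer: -325/3 ≈ -108.33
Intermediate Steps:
b = 121 (b = (-11)² = 121)
L(H) = -½ - H²/6 (L(H) = -((H² + 0*H) + 3)/6 = -((H² + 0) + 3)/6 = -(H² + 3)/6 = -(3 + H²)/6 = -½ - H²/6)
C = -186 (C = -307 + 121 = -186)
F = 233/3 (F = -5 + ((-½ - ⅙*(-5)²) - 16)*(-4) = -5 + ((-½ - ⅙*25) - 16)*(-4) = -5 + ((-½ - 25/6) - 16)*(-4) = -5 + (-14/3 - 16)*(-4) = -5 - 62/3*(-4) = -5 + 248/3 = 233/3 ≈ 77.667)
F + C = 233/3 - 186 = -325/3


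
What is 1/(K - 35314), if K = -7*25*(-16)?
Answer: -1/32514 ≈ -3.0756e-5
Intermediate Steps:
K = 2800 (K = -175*(-16) = 2800)
1/(K - 35314) = 1/(2800 - 35314) = 1/(-32514) = -1/32514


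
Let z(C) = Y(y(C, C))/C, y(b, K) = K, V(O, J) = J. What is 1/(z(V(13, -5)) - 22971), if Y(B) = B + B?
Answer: -1/22969 ≈ -4.3537e-5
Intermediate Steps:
Y(B) = 2*B
z(C) = 2 (z(C) = (2*C)/C = 2)
1/(z(V(13, -5)) - 22971) = 1/(2 - 22971) = 1/(-22969) = -1/22969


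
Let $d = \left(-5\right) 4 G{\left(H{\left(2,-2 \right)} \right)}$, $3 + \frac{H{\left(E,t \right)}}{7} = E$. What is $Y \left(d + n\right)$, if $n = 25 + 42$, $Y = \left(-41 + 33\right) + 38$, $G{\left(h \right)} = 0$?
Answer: $2010$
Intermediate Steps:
$H{\left(E,t \right)} = -21 + 7 E$
$d = 0$ ($d = \left(-5\right) 4 \cdot 0 = \left(-20\right) 0 = 0$)
$Y = 30$ ($Y = -8 + 38 = 30$)
$n = 67$
$Y \left(d + n\right) = 30 \left(0 + 67\right) = 30 \cdot 67 = 2010$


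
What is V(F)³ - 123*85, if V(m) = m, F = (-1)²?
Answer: -10454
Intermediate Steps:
F = 1
V(F)³ - 123*85 = 1³ - 123*85 = 1 - 10455 = -10454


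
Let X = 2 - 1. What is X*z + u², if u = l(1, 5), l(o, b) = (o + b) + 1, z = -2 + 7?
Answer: 54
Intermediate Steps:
X = 1
z = 5
l(o, b) = 1 + b + o (l(o, b) = (b + o) + 1 = 1 + b + o)
u = 7 (u = 1 + 5 + 1 = 7)
X*z + u² = 1*5 + 7² = 5 + 49 = 54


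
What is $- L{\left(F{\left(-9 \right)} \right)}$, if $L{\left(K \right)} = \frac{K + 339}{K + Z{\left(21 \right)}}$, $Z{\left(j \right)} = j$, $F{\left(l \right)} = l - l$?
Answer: $- \frac{113}{7} \approx -16.143$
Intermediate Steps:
$F{\left(l \right)} = 0$
$L{\left(K \right)} = \frac{339 + K}{21 + K}$ ($L{\left(K \right)} = \frac{K + 339}{K + 21} = \frac{339 + K}{21 + K}$)
$- L{\left(F{\left(-9 \right)} \right)} = - \frac{339 + 0}{21 + 0} = - \frac{339}{21} = \left(-1\right) \frac{113}{7} = - \frac{113}{7}$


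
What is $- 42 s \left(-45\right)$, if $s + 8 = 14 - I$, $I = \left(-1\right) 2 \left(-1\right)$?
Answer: $7560$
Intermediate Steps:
$I = 2$ ($I = \left(-2\right) \left(-1\right) = 2$)
$s = 4$ ($s = -8 + \left(14 - 2\right) = -8 + 12 = 4$)
$- 42 s \left(-45\right) = \left(-42\right) 4 \left(-45\right) = \left(-168\right) \left(-45\right) = 7560$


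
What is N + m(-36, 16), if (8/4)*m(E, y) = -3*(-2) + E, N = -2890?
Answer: -2905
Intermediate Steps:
m(E, y) = 3 + E/2 (m(E, y) = (-3*(-2) + E)/2 = (6 + E)/2 = 3 + E/2)
N + m(-36, 16) = -2890 + (3 + (½)*(-36)) = -2890 + (3 - 18) = -2890 - 15 = -2905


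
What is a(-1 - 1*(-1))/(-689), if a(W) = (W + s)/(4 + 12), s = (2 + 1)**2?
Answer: -9/11024 ≈ -0.00081640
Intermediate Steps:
s = 9 (s = 3**2 = 9)
a(W) = 9/16 + W/16 (a(W) = (W + 9)/(4 + 12) = (9 + W)/16 = (9 + W)*(1/16) = 9/16 + W/16)
a(-1 - 1*(-1))/(-689) = (9/16 + (-1 - 1*(-1))/16)/(-689) = (9/16 + (-1 + 1)/16)*(-1/689) = (9/16 + (1/16)*0)*(-1/689) = (9/16 + 0)*(-1/689) = (9/16)*(-1/689) = -9/11024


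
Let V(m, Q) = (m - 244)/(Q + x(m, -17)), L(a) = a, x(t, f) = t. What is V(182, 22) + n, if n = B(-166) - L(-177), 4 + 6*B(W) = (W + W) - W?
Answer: 15133/102 ≈ 148.36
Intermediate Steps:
B(W) = -⅔ + W/6 (B(W) = -⅔ + ((W + W) - W)/6 = -⅔ + (2*W - W)/6 = -⅔ + W/6)
V(m, Q) = (-244 + m)/(Q + m) (V(m, Q) = (m - 244)/(Q + m) = (-244 + m)/(Q + m))
n = 446/3 (n = (-⅔ + (⅙)*(-166)) - 1*(-177) = (-⅔ - 83/3) + 177 = -85/3 + 177 = 446/3 ≈ 148.67)
V(182, 22) + n = (-244 + 182)/(22 + 182) + 446/3 = -62/204 + 446/3 = (1/204)*(-62) + 446/3 = -31/102 + 446/3 = 15133/102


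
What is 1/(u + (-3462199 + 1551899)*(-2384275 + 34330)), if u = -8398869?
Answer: 1/4489091534631 ≈ 2.2276e-13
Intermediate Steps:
1/(u + (-3462199 + 1551899)*(-2384275 + 34330)) = 1/(-8398869 + (-3462199 + 1551899)*(-2384275 + 34330)) = 1/(-8398869 - 1910300*(-2349945)) = 1/(-8398869 + 4489099933500) = 1/4489091534631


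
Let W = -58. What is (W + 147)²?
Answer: 7921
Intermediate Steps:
(W + 147)² = (-58 + 147)² = 89² = 7921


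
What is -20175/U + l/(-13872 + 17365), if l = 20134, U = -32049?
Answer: 238581947/37315719 ≈ 6.3936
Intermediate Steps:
-20175/U + l/(-13872 + 17365) = -20175/(-32049) + 20134/(-13872 + 17365) = -20175*(-1/32049) + 20134/3493 = 6725/10683 + 20134*(1/3493) = 6725/10683 + 20134/3493 = 238581947/37315719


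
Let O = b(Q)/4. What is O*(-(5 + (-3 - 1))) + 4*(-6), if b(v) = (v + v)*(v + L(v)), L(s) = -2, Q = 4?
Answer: -28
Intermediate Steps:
b(v) = 2*v*(-2 + v) (b(v) = (v + v)*(v - 2) = (2*v)*(-2 + v) = 2*v*(-2 + v))
O = 4 (O = (2*4*(-2 + 4))/4 = (2*4*2)*(¼) = 16*(¼) = 4)
O*(-(5 + (-3 - 1))) + 4*(-6) = 4*(-(5 + (-3 - 1))) + 4*(-6) = 4*(-(5 - 4)) - 24 = 4*(-1*1) - 24 = 4*(-1) - 24 = -4 - 24 = -28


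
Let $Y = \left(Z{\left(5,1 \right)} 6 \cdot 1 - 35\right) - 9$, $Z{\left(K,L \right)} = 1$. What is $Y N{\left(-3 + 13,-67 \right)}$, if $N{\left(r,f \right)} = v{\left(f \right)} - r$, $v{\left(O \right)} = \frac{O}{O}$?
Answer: $342$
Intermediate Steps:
$v{\left(O \right)} = 1$
$N{\left(r,f \right)} = 1 - r$
$Y = -38$ ($Y = \left(1 \cdot 6 \cdot 1 - 35\right) - 9 = \left(6 \cdot 1 - 35\right) - 9 = \left(6 - 35\right) - 9 = -29 - 9 = -38$)
$Y N{\left(-3 + 13,-67 \right)} = - 38 \left(1 - \left(-3 + 13\right)\right) = - 38 \left(1 - 10\right) = \left(-38\right) \left(-9\right) = 342$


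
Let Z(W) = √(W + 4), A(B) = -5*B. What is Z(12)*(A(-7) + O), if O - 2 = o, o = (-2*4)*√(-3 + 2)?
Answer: 148 - 32*I ≈ 148.0 - 32.0*I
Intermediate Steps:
o = -8*I ≈ -8.0*I
O = 2 - 8*I ≈ 2.0 - 8.0*I
Z(W) = √(4 + W)
Z(12)*(A(-7) + O) = √(4 + 12)*(-5*(-7) + (2 - 8*I)) = √16*(35 + (2 - 8*I)) = 4*(37 - 8*I) = 148 - 32*I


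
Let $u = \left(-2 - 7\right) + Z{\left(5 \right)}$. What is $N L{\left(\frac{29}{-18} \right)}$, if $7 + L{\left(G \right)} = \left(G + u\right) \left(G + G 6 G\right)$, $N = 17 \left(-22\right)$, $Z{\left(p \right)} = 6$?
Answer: $\frac{6487591}{243} \approx 26698.0$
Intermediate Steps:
$u = -3$ ($u = \left(-2 - 7\right) + 6 = -9 + 6 = -3$)
$N = -374$
$L{\left(G \right)} = -7 + \left(-3 + G\right) \left(G + 6 G^{2}\right)$ ($L{\left(G \right)} = -7 + \left(G - 3\right) \left(G + G 6 G\right) = -7 + \left(-3 + G\right) \left(G + 6 G G\right) = -7 + \left(-3 + G\right) \left(G + 6 G^{2}\right)$)
$N L{\left(\frac{29}{-18} \right)} = - 374 \left(-7 - 17 \left(\frac{29}{-18}\right)^{2} - 3 \frac{29}{-18} + 6 \left(\frac{29}{-18}\right)^{3}\right) = - 374 \left(-7 - 17 \left(29 \left(- \frac{1}{18}\right)\right)^{2} - 3 \cdot 29 \left(- \frac{1}{18}\right) + 6 \left(29 \left(- \frac{1}{18}\right)\right)^{3}\right) = - 374 \left(-7 - 17 \left(- \frac{29}{18}\right)^{2} - - \frac{29}{6} + 6 \left(- \frac{29}{18}\right)^{3}\right) = - 374 \left(-7 - \frac{14297}{324} + \frac{29}{6} + 6 \left(- \frac{24389}{5832}\right)\right) = - 374 \left(-7 - \frac{14297}{324} + \frac{29}{6} - \frac{24389}{972}\right) = \left(-374\right) \left(- \frac{34693}{486}\right) = \frac{6487591}{243}$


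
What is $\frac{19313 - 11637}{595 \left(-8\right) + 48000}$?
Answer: $\frac{1919}{10810} \approx 0.17752$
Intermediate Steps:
$\frac{19313 - 11637}{595 \left(-8\right) + 48000} = \frac{7676}{-4760 + 48000} = \frac{7676}{43240} = 7676 \cdot \frac{1}{43240} = \frac{1919}{10810}$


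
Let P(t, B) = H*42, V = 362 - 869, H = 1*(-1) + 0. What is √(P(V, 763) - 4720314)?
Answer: 18*I*√14569 ≈ 2172.6*I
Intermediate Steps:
H = -1 (H = -1 + 0 = -1)
V = -507
P(t, B) = -42 (P(t, B) = -1*42 = -42)
√(P(V, 763) - 4720314) = √(-42 - 4720314) = √(-4720356) = 18*I*√14569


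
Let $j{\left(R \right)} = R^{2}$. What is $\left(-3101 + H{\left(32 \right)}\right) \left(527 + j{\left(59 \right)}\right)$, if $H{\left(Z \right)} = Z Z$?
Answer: $-8324616$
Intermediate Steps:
$H{\left(Z \right)} = Z^{2}$
$\left(-3101 + H{\left(32 \right)}\right) \left(527 + j{\left(59 \right)}\right) = \left(-3101 + 32^{2}\right) \left(527 + 59^{2}\right) = \left(-3101 + 1024\right) \left(527 + 3481\right) = \left(-2077\right) 4008 = -8324616$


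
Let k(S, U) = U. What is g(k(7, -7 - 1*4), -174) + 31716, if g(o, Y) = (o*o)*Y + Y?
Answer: 10488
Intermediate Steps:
g(o, Y) = Y + Y*o**2 (g(o, Y) = o**2*Y + Y = Y*o**2 + Y = Y + Y*o**2)
g(k(7, -7 - 1*4), -174) + 31716 = -174*(1 + (-7 - 1*4)**2) + 31716 = -174*(1 + (-7 - 4)**2) + 31716 = -174*(1 + (-11)**2) + 31716 = -174*(1 + 121) + 31716 = -174*122 + 31716 = -21228 + 31716 = 10488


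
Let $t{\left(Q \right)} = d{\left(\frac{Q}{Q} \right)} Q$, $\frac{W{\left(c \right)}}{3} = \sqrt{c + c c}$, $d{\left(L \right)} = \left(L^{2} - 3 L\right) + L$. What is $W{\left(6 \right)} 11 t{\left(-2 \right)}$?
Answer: $66 \sqrt{42} \approx 427.73$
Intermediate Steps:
$d{\left(L \right)} = L^{2} - 2 L$
$W{\left(c \right)} = 3 \sqrt{c + c^{2}}$ ($W{\left(c \right)} = 3 \sqrt{c + c c} = 3 \sqrt{c + c^{2}}$)
$t{\left(Q \right)} = - Q$ ($t{\left(Q \right)} = \frac{Q}{Q} \left(-2 + \frac{Q}{Q}\right) Q = 1 \left(-2 + 1\right) Q = 1 \left(-1\right) Q = - Q$)
$W{\left(6 \right)} 11 t{\left(-2 \right)} = 3 \sqrt{6 \left(1 + 6\right)} 11 \left(\left(-1\right) \left(-2\right)\right) = 3 \sqrt{6 \cdot 7} \cdot 11 \cdot 2 = 3 \sqrt{42} \cdot 11 \cdot 2 = 33 \sqrt{42} \cdot 2 = 66 \sqrt{42}$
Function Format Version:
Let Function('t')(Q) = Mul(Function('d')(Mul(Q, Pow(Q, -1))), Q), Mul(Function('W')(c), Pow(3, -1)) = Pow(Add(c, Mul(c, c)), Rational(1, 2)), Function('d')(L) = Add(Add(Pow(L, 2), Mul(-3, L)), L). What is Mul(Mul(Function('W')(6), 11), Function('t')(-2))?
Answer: Mul(66, Pow(42, Rational(1, 2))) ≈ 427.73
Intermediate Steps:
Function('d')(L) = Add(Pow(L, 2), Mul(-2, L))
Function('W')(c) = Mul(3, Pow(Add(c, Pow(c, 2)), Rational(1, 2))) (Function('W')(c) = Mul(3, Pow(Add(c, Mul(c, c)), Rational(1, 2))) = Mul(3, Pow(Add(c, Pow(c, 2)), Rational(1, 2))))
Function('t')(Q) = Mul(-1, Q) (Function('t')(Q) = Mul(Mul(Mul(Q, Pow(Q, -1)), Add(-2, Mul(Q, Pow(Q, -1)))), Q) = Mul(Mul(1, Add(-2, 1)), Q) = Mul(Mul(1, -1), Q) = Mul(-1, Q))
Mul(Mul(Function('W')(6), 11), Function('t')(-2)) = Mul(Mul(Mul(3, Pow(Mul(6, Add(1, 6)), Rational(1, 2))), 11), Mul(-1, -2)) = Mul(Mul(Mul(3, Pow(Mul(6, 7), Rational(1, 2))), 11), 2) = Mul(Mul(Mul(3, Pow(42, Rational(1, 2))), 11), 2) = Mul(Mul(33, Pow(42, Rational(1, 2))), 2) = Mul(66, Pow(42, Rational(1, 2)))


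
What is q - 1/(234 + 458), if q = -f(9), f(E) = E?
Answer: -6229/692 ≈ -9.0014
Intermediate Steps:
q = -9 (q = -1*9 = -9)
q - 1/(234 + 458) = -9 - 1/(234 + 458) = -9 - 1/692 = -6229/692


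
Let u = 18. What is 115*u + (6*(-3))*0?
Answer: 2070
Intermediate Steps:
115*u + (6*(-3))*0 = 115*18 + (6*(-3))*0 = 2070 - 18*0 = 2070 + 0 = 2070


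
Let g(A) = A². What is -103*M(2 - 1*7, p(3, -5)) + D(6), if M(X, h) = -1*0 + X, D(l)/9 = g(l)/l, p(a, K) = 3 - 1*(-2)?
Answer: 569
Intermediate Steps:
p(a, K) = 5 (p(a, K) = 3 + 2 = 5)
D(l) = 9*l (D(l) = 9*(l²/l) = 9*l)
M(X, h) = X (M(X, h) = 0 + X = X)
-103*M(2 - 1*7, p(3, -5)) + D(6) = -103*(2 - 1*7) + 9*6 = -103*(2 - 7) + 54 = -103*(-5) + 54 = 515 + 54 = 569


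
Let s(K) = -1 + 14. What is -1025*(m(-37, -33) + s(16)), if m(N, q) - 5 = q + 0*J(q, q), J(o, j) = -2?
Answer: 15375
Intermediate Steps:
s(K) = 13
m(N, q) = 5 + q (m(N, q) = 5 + (q + 0*(-2)) = 5 + (q + 0) = 5 + q)
-1025*(m(-37, -33) + s(16)) = -1025*((5 - 33) + 13) = -1025*(-28 + 13) = -1025*(-15) = 15375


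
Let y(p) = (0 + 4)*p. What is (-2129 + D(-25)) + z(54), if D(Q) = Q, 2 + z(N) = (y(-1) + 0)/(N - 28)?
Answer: -28030/13 ≈ -2156.2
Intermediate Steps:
y(p) = 4*p
z(N) = -2 - 4/(-28 + N) (z(N) = -2 + (4*(-1) + 0)/(N - 28) = -2 + (-4 + 0)/(-28 + N) = -2 - 4/(-28 + N))
(-2129 + D(-25)) + z(54) = (-2129 - 25) + 2*(26 - 1*54)/(-28 + 54) = -2154 + 2*(26 - 54)/26 = -2154 + 2*(1/26)*(-28) = -2154 - 28/13 = -28030/13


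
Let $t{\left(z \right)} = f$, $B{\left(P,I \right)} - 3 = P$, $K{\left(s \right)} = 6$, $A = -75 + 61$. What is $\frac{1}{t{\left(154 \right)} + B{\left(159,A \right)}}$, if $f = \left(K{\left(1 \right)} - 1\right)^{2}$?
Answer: $\frac{1}{187} \approx 0.0053476$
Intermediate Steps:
$A = -14$
$B{\left(P,I \right)} = 3 + P$
$f = 25$ ($f = \left(6 - 1\right)^{2} = 5^{2} = 25$)
$t{\left(z \right)} = 25$
$\frac{1}{t{\left(154 \right)} + B{\left(159,A \right)}} = \frac{1}{25 + \left(3 + 159\right)} = \frac{1}{25 + 162} = \frac{1}{187}$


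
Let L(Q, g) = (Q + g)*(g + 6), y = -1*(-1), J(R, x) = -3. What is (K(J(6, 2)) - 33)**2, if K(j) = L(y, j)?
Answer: 1521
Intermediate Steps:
y = 1
L(Q, g) = (6 + g)*(Q + g) (L(Q, g) = (Q + g)*(6 + g) = (6 + g)*(Q + g))
K(j) = 6 + j**2 + 7*j (K(j) = j**2 + 6*1 + 6*j + 1*j = j**2 + 6 + 6*j + j = 6 + j**2 + 7*j)
(K(J(6, 2)) - 33)**2 = ((6 + (-3)**2 + 7*(-3)) - 33)**2 = ((6 + 9 - 21) - 33)**2 = (-6 - 33)**2 = (-39)**2 = 1521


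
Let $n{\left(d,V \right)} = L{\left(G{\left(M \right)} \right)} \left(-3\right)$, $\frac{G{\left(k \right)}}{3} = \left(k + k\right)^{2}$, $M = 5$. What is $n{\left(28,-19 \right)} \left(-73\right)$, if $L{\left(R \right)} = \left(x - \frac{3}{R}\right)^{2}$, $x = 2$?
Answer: $\frac{8672619}{10000} \approx 867.26$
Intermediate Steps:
$G{\left(k \right)} = 12 k^{2}$ ($G{\left(k \right)} = 3 \left(k + k\right)^{2} = 3 \left(2 k\right)^{2} = 3 \cdot 4 k^{2} = 12 k^{2}$)
$L{\left(R \right)} = \left(2 - \frac{3}{R}\right)^{2}$
$n{\left(d,V \right)} = - \frac{118803}{10000}$ ($n{\left(d,V \right)} = \frac{\left(-3 + 2 \cdot 12 \cdot 5^{2}\right)^{2}}{90000} \left(-3\right) = \frac{\left(-3 + 2 \cdot 12 \cdot 25\right)^{2}}{90000} \left(-3\right) = \frac{\left(-3 + 2 \cdot 300\right)^{2}}{90000} \left(-3\right) = \frac{\left(-3 + 600\right)^{2}}{90000} \left(-3\right) = \frac{597^{2}}{90000} \left(-3\right) = \frac{1}{90000} \cdot 356409 \left(-3\right) = \frac{39601}{10000} \left(-3\right) = - \frac{118803}{10000}$)
$n{\left(28,-19 \right)} \left(-73\right) = \left(- \frac{118803}{10000}\right) \left(-73\right) = \frac{8672619}{10000}$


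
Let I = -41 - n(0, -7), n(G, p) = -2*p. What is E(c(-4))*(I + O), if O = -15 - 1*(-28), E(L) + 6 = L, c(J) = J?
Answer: 420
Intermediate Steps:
E(L) = -6 + L
I = -55 (I = -41 - (-2)*(-7) = -41 - 1*14 = -41 - 14 = -55)
O = 13 (O = -15 + 28 = 13)
E(c(-4))*(I + O) = (-6 - 4)*(-55 + 13) = -10*(-42) = 420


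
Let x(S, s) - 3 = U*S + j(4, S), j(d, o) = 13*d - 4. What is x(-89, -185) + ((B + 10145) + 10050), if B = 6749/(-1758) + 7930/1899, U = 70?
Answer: 15597575887/1112814 ≈ 14016.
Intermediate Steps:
j(d, o) = -4 + 13*d
B = 374863/1112814 (B = 6749*(-1/1758) + 7930*(1/1899) = -6749/1758 + 7930/1899 = 374863/1112814 ≈ 0.33686)
x(S, s) = 51 + 70*S (x(S, s) = 3 + (70*S + (-4 + 13*4)) = 3 + (70*S + (-4 + 52)) = 3 + (70*S + 48) = 3 + (48 + 70*S) = 51 + 70*S)
x(-89, -185) + ((B + 10145) + 10050) = (51 + 70*(-89)) + ((374863/1112814 + 10145) + 10050) = (51 - 6230) + (11289872893/1112814 + 10050) = -6179 + 22473653593/1112814 = 15597575887/1112814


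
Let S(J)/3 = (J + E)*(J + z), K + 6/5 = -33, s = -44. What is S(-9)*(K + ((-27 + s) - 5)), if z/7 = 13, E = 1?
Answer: 1084368/5 ≈ 2.1687e+5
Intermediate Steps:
z = 91 (z = 7*13 = 91)
K = -171/5 (K = -6/5 - 33 = -171/5 ≈ -34.200)
S(J) = 3*(1 + J)*(91 + J) (S(J) = 3*((J + 1)*(J + 91)) = 3*((1 + J)*(91 + J)) = 3*(1 + J)*(91 + J))
S(-9)*(K + ((-27 + s) - 5)) = (273 + 3*(-9)² + 276*(-9))*(-171/5 + ((-27 - 44) - 5)) = (273 + 3*81 - 2484)*(-171/5 + (-71 - 5)) = (273 + 243 - 2484)*(-171/5 - 76) = -1968*(-551/5) = 1084368/5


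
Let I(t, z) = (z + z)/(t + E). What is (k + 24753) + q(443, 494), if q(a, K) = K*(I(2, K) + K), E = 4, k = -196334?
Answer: 461401/3 ≈ 1.5380e+5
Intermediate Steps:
I(t, z) = 2*z/(4 + t) (I(t, z) = (z + z)/(t + 4) = (2*z)/(4 + t) = 2*z/(4 + t))
q(a, K) = 4*K²/3 (q(a, K) = K*(2*K/(4 + 2) + K) = K*(2*K/6 + K) = K*(2*K*(⅙) + K) = K*(K/3 + K) = K*(4*K/3) = 4*K²/3)
(k + 24753) + q(443, 494) = (-196334 + 24753) + (4/3)*494² = -171581 + (4/3)*244036 = -171581 + 976144/3 = 461401/3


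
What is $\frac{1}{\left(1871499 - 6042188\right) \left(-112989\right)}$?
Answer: $\frac{1}{471241979421} \approx 2.1221 \cdot 10^{-12}$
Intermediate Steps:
$\frac{1}{\left(1871499 - 6042188\right) \left(-112989\right)} = \frac{1}{1871499 - 6042188} \left(- \frac{1}{112989}\right) = \frac{1}{-4170689} \left(- \frac{1}{112989}\right) = \left(- \frac{1}{4170689}\right) \left(- \frac{1}{112989}\right) = \frac{1}{471241979421}$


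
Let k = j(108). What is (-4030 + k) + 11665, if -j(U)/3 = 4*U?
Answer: 6339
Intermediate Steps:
j(U) = -12*U
k = -1296 (k = -12*108 = -1296)
(-4030 + k) + 11665 = (-4030 - 1296) + 11665 = -5326 + 11665 = 6339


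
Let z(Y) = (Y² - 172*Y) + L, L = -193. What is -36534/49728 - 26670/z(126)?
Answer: 184573939/49636832 ≈ 3.7185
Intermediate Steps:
z(Y) = -193 + Y² - 172*Y (z(Y) = (Y² - 172*Y) - 193 = -193 + Y² - 172*Y)
-36534/49728 - 26670/z(126) = -36534/49728 - 26670/(-193 + 126² - 172*126) = -36534*1/49728 - 26670/(-193 + 15876 - 21672) = -6089/8288 - 26670/(-5989) = -6089/8288 - 26670*(-1/5989) = -6089/8288 + 26670/5989 = 184573939/49636832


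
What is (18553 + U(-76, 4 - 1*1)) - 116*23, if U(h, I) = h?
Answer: 15809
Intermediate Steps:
(18553 + U(-76, 4 - 1*1)) - 116*23 = (18553 - 76) - 116*23 = 18477 - 2668 = 15809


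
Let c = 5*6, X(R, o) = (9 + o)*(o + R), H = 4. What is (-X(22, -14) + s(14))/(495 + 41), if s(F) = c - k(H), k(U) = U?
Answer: 33/268 ≈ 0.12313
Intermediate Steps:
X(R, o) = (9 + o)*(R + o)
c = 30
s(F) = 26 (s(F) = 30 - 1*4 = 30 - 4 = 26)
(-X(22, -14) + s(14))/(495 + 41) = (-((-14)² + 9*22 + 9*(-14) + 22*(-14)) + 26)/(495 + 41) = (-(196 + 198 - 126 - 308) + 26)/536 = (-1*(-40) + 26)*(1/536) = (40 + 26)*(1/536) = 66*(1/536) = 33/268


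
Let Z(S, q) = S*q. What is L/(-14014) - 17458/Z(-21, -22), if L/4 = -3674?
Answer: -772295/21021 ≈ -36.739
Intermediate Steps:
L = -14696 (L = 4*(-3674) = -14696)
L/(-14014) - 17458/Z(-21, -22) = -14696/(-14014) - 17458/((-21*(-22))) = -14696*(-1/14014) - 17458/462 = 668/637 - 17458*1/462 = 668/637 - 1247/33 = -772295/21021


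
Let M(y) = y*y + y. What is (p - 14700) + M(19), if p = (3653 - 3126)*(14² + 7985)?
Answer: 4297067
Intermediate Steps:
M(y) = y + y² (M(y) = y² + y = y + y²)
p = 4311387 (p = 527*(196 + 7985) = 527*8181 = 4311387)
(p - 14700) + M(19) = (4311387 - 14700) + 19*(1 + 19) = 4296687 + 19*20 = 4296687 + 380 = 4297067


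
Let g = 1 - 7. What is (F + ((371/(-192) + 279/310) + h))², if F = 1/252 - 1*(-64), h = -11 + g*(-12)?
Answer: 6246345534361/406425600 ≈ 15369.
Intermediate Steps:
g = -6
h = 61 (h = -11 - 6*(-12) = -11 + 72 = 61)
F = 16129/252 (F = 1/252 + 64 = 16129/252 ≈ 64.004)
(F + ((371/(-192) + 279/310) + h))² = (16129/252 + ((371/(-192) + 279/310) + 61))² = (16129/252 + ((371*(-1/192) + 279*(1/310)) + 61))² = (16129/252 + ((-371/192 + 9/10) + 61))² = (16129/252 + (-991/960 + 61))² = (16129/252 + 57569/960)² = (2499269/20160)² = 6246345534361/406425600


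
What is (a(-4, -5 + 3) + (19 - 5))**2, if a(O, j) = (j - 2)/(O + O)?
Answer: 841/4 ≈ 210.25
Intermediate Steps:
a(O, j) = (-2 + j)/(2*O) (a(O, j) = (-2 + j)/((2*O)) = (-2 + j)*(1/(2*O)) = (-2 + j)/(2*O))
(a(-4, -5 + 3) + (19 - 5))**2 = ((1/2)*(-2 + (-5 + 3))/(-4) + (19 - 5))**2 = ((1/2)*(-1/4)*(-2 - 2) + 14)**2 = ((1/2)*(-1/4)*(-4) + 14)**2 = (1/2 + 14)**2 = (29/2)**2 = 841/4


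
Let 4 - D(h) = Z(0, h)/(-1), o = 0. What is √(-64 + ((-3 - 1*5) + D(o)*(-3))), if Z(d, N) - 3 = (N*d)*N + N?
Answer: I*√93 ≈ 9.6436*I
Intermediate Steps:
Z(d, N) = 3 + N + d*N² (Z(d, N) = 3 + ((N*d)*N + N) = 3 + (d*N² + N) = 3 + (N + d*N²) = 3 + N + d*N²)
D(h) = 7 + h (D(h) = 4 - (3 + h + 0*h²)/(-1) = 4 - (3 + h + 0)*(-1) = 4 - (3 + h)*(-1) = 4 - (-3 - h) = 4 + (3 + h) = 7 + h)
√(-64 + ((-3 - 1*5) + D(o)*(-3))) = √(-64 + ((-3 - 1*5) + (7 + 0)*(-3))) = √(-64 + ((-3 - 5) + 7*(-3))) = √(-64 + (-8 - 21)) = √(-64 - 29) = √(-93) = I*√93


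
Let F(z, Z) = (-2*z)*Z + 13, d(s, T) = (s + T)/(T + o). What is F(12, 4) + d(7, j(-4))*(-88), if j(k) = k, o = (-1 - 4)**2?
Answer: -669/7 ≈ -95.571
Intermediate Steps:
o = 25 (o = (-5)**2 = 25)
d(s, T) = (T + s)/(25 + T) (d(s, T) = (s + T)/(T + 25) = (T + s)/(25 + T))
F(z, Z) = 13 - 2*Z*z (F(z, Z) = -2*Z*z + 13 = 13 - 2*Z*z)
F(12, 4) + d(7, j(-4))*(-88) = (13 - 2*4*12) + ((-4 + 7)/(25 - 4))*(-88) = (13 - 96) + (3/21)*(-88) = -83 + ((1/21)*3)*(-88) = -83 + (1/7)*(-88) = -83 - 88/7 = -669/7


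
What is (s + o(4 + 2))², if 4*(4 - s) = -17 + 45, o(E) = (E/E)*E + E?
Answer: 81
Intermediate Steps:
o(E) = 2*E (o(E) = 1*E + E = E + E = 2*E)
s = -3 (s = 4 - (-17 + 45)/4 = 4 - ¼*28 = 4 - 7 = -3)
(s + o(4 + 2))² = (-3 + 2*(4 + 2))² = (-3 + 2*6)² = (-3 + 12)² = 9² = 81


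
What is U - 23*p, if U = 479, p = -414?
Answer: 10001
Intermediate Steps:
U - 23*p = 479 - 23*(-414) = 479 + 9522 = 10001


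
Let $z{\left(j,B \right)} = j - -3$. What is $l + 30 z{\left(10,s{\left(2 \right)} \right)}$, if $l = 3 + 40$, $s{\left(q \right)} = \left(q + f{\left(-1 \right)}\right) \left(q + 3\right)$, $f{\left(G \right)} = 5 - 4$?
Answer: $433$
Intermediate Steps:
$f{\left(G \right)} = 1$ ($f{\left(G \right)} = 5 - 4 = 1$)
$s{\left(q \right)} = \left(1 + q\right) \left(3 + q\right)$ ($s{\left(q \right)} = \left(q + 1\right) \left(q + 3\right) = \left(1 + q\right) \left(3 + q\right)$)
$z{\left(j,B \right)} = 3 + j$ ($z{\left(j,B \right)} = j + 3 = 3 + j$)
$l = 43$
$l + 30 z{\left(10,s{\left(2 \right)} \right)} = 43 + 30 \left(3 + 10\right) = 43 + 30 \cdot 13 = 43 + 390 = 433$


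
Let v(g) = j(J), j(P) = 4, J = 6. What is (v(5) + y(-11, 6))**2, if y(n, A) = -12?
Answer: 64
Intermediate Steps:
v(g) = 4
(v(5) + y(-11, 6))**2 = (4 - 12)**2 = (-8)**2 = 64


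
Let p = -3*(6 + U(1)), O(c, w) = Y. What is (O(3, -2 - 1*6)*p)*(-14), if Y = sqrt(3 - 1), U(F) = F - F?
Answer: 252*sqrt(2) ≈ 356.38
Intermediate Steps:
U(F) = 0
Y = sqrt(2) ≈ 1.4142
O(c, w) = sqrt(2)
p = -18 (p = -3*(6 + 0) = -3*6 = -18)
(O(3, -2 - 1*6)*p)*(-14) = (sqrt(2)*(-18))*(-14) = -18*sqrt(2)*(-14) = 252*sqrt(2)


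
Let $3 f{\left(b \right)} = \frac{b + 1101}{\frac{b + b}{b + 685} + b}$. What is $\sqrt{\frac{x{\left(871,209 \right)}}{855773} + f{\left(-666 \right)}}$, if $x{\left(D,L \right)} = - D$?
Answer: $\frac{i \sqrt{2302101756414978}}{107827398} \approx 0.44497 i$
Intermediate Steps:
$f{\left(b \right)} = \frac{1101 + b}{3 \left(b + \frac{2 b}{685 + b}\right)}$ ($f{\left(b \right)} = \frac{\left(b + 1101\right) \frac{1}{\frac{b + b}{b + 685} + b}}{3} = \frac{\left(1101 + b\right) \frac{1}{\frac{2 b}{685 + b} + b}}{3} = \frac{\left(1101 + b\right) \frac{1}{b + \frac{2 b}{685 + b}}}{3} = \frac{\frac{1}{b + \frac{2 b}{685 + b}} \left(1101 + b\right)}{3} = \frac{1101 + b}{3 \left(b + \frac{2 b}{685 + b}\right)}$)
$\sqrt{\frac{x{\left(871,209 \right)}}{855773} + f{\left(-666 \right)}} = \sqrt{\frac{\left(-1\right) 871}{855773} + \frac{754185 + \left(-666\right)^{2} + 1786 \left(-666\right)}{3 \left(-666\right) \left(687 - 666\right)}} = \sqrt{\left(-871\right) \frac{1}{855773} + \frac{1}{3} \left(- \frac{1}{666}\right) \frac{1}{21} \left(754185 + 443556 - 1189476\right)} = \sqrt{- \frac{871}{855773} + \frac{1}{3} \left(- \frac{1}{666}\right) \frac{1}{21} \cdot 8265} = \sqrt{- \frac{871}{855773} - \frac{2755}{13986}} = \sqrt{- \frac{64049633}{323482194}} = \frac{i \sqrt{2302101756414978}}{107827398}$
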